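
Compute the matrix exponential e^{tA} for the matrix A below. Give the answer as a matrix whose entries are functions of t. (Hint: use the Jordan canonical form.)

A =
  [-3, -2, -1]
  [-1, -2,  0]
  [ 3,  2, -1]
e^{tA} =
  [-t*exp(-2*t) + exp(-2*t), -2*t*exp(-2*t), -t*exp(-2*t)]
  [t^2*exp(-2*t)/2 - t*exp(-2*t), t^2*exp(-2*t) + exp(-2*t), t^2*exp(-2*t)/2]
  [-t^2*exp(-2*t) + 3*t*exp(-2*t), -2*t^2*exp(-2*t) + 2*t*exp(-2*t), -t^2*exp(-2*t) + t*exp(-2*t) + exp(-2*t)]

Strategy: write A = P · J · P⁻¹ where J is a Jordan canonical form, so e^{tA} = P · e^{tJ} · P⁻¹, and e^{tJ} can be computed block-by-block.

A has Jordan form
J =
  [-2,  1,  0]
  [ 0, -2,  1]
  [ 0,  0, -2]
(up to reordering of blocks).

Per-block formulas:
  For a 3×3 Jordan block J_3(-2): exp(t · J_3(-2)) = e^(-2t)·(I + t·N + (t^2/2)·N^2), where N is the 3×3 nilpotent shift.

After assembling e^{tJ} and conjugating by P, we get:

e^{tA} =
  [-t*exp(-2*t) + exp(-2*t), -2*t*exp(-2*t), -t*exp(-2*t)]
  [t^2*exp(-2*t)/2 - t*exp(-2*t), t^2*exp(-2*t) + exp(-2*t), t^2*exp(-2*t)/2]
  [-t^2*exp(-2*t) + 3*t*exp(-2*t), -2*t^2*exp(-2*t) + 2*t*exp(-2*t), -t^2*exp(-2*t) + t*exp(-2*t) + exp(-2*t)]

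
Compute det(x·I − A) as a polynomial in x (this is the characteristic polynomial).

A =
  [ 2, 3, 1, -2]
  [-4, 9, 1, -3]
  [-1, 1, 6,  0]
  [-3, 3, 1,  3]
x^4 - 20*x^3 + 150*x^2 - 500*x + 625

Expanding det(x·I − A) (e.g. by cofactor expansion or by noting that A is similar to its Jordan form J, which has the same characteristic polynomial as A) gives
  χ_A(x) = x^4 - 20*x^3 + 150*x^2 - 500*x + 625
which factors as (x - 5)^4. The eigenvalues (with algebraic multiplicities) are λ = 5 with multiplicity 4.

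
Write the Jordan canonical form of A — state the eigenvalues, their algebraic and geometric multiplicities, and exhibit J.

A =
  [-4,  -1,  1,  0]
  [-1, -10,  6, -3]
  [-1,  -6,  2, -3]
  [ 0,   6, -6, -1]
J_3(-4) ⊕ J_1(-1)

The characteristic polynomial is
  det(x·I − A) = x^4 + 13*x^3 + 60*x^2 + 112*x + 64 = (x + 1)*(x + 4)^3

Eigenvalues and multiplicities (the geometric multiplicity of λ is n − rank(A − λI), which equals the number of Jordan blocks for λ):
  λ = -4: algebraic multiplicity = 3, geometric multiplicity = 1
  λ = -1: algebraic multiplicity = 1, geometric multiplicity = 1

Determining the block sizes for each eigenvalue:
  λ = -4: one block (gm = 1), so the single block has size am = 3 → block sizes [3]
  λ = -1: one block (gm = 1), so the single block has size am = 1 → block sizes [1]

Assembling the blocks gives a Jordan form
J =
  [-4,  1,  0,  0]
  [ 0, -4,  1,  0]
  [ 0,  0, -4,  0]
  [ 0,  0,  0, -1]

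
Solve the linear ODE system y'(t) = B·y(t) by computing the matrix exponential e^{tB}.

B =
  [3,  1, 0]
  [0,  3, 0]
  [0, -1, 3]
e^{tB} =
  [exp(3*t), t*exp(3*t), 0]
  [0, exp(3*t), 0]
  [0, -t*exp(3*t), exp(3*t)]

Strategy: write B = P · J · P⁻¹ where J is a Jordan canonical form, so e^{tB} = P · e^{tJ} · P⁻¹, and e^{tJ} can be computed block-by-block.

B has Jordan form
J =
  [3, 1, 0]
  [0, 3, 0]
  [0, 0, 3]
(up to reordering of blocks).

Per-block formulas:
  For a 2×2 Jordan block J_2(3): exp(t · J_2(3)) = e^(3t)·(I + t·N), where N is the 2×2 nilpotent shift.
  For a 1×1 block at λ = 3: exp(t · [3]) = [e^(3t)].

After assembling e^{tJ} and conjugating by P, we get:

e^{tB} =
  [exp(3*t), t*exp(3*t), 0]
  [0, exp(3*t), 0]
  [0, -t*exp(3*t), exp(3*t)]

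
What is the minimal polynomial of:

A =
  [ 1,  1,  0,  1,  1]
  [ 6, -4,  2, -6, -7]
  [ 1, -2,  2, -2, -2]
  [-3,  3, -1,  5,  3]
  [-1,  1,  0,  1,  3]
x^5 - 7*x^4 + 19*x^3 - 25*x^2 + 16*x - 4

The characteristic polynomial is χ_A(x) = (x - 2)^2*(x - 1)^3, so the eigenvalues are known. The minimal polynomial is
  m_A(x) = Π_λ (x − λ)^{k_λ}
where k_λ is the size of the *largest* Jordan block for λ (equivalently, the smallest k with (A − λI)^k v = 0 for every generalised eigenvector v of λ).

  λ = 1: largest Jordan block has size 3, contributing (x − 1)^3
  λ = 2: largest Jordan block has size 2, contributing (x − 2)^2

So m_A(x) = (x - 2)^2*(x - 1)^3 = x^5 - 7*x^4 + 19*x^3 - 25*x^2 + 16*x - 4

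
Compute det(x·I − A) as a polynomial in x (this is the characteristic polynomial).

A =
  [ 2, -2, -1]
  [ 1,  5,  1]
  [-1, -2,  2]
x^3 - 9*x^2 + 27*x - 27

Expanding det(x·I − A) (e.g. by cofactor expansion or by noting that A is similar to its Jordan form J, which has the same characteristic polynomial as A) gives
  χ_A(x) = x^3 - 9*x^2 + 27*x - 27
which factors as (x - 3)^3. The eigenvalues (with algebraic multiplicities) are λ = 3 with multiplicity 3.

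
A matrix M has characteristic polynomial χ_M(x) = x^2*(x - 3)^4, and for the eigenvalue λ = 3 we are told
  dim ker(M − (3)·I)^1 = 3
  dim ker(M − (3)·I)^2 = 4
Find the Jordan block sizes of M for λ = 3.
Block sizes for λ = 3: [2, 1, 1]

From the dimensions of kernels of powers, the number of Jordan blocks of size at least j is d_j − d_{j−1} where d_j = dim ker(N^j) (with d_0 = 0). Computing the differences gives [3, 1].
The number of blocks of size exactly k is (#blocks of size ≥ k) − (#blocks of size ≥ k + 1), so the partition is: 2 block(s) of size 1, 1 block(s) of size 2.
In nonincreasing order the block sizes are [2, 1, 1].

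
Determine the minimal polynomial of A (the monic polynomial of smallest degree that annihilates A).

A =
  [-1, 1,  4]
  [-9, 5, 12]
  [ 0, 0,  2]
x^2 - 4*x + 4

The characteristic polynomial is χ_A(x) = (x - 2)^3, so the eigenvalues are known. The minimal polynomial is
  m_A(x) = Π_λ (x − λ)^{k_λ}
where k_λ is the size of the *largest* Jordan block for λ (equivalently, the smallest k with (A − λI)^k v = 0 for every generalised eigenvector v of λ).

  λ = 2: largest Jordan block has size 2, contributing (x − 2)^2

So m_A(x) = (x - 2)^2 = x^2 - 4*x + 4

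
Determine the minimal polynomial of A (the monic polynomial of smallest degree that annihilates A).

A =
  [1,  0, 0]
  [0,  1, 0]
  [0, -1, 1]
x^2 - 2*x + 1

The characteristic polynomial is χ_A(x) = (x - 1)^3, so the eigenvalues are known. The minimal polynomial is
  m_A(x) = Π_λ (x − λ)^{k_λ}
where k_λ is the size of the *largest* Jordan block for λ (equivalently, the smallest k with (A − λI)^k v = 0 for every generalised eigenvector v of λ).

  λ = 1: largest Jordan block has size 2, contributing (x − 1)^2

So m_A(x) = (x - 1)^2 = x^2 - 2*x + 1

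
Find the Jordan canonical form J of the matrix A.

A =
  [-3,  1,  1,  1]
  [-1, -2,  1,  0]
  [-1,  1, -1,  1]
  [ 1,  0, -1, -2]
J_2(-2) ⊕ J_2(-2)

The characteristic polynomial is
  det(x·I − A) = x^4 + 8*x^3 + 24*x^2 + 32*x + 16 = (x + 2)^4

Eigenvalues and multiplicities (the geometric multiplicity of λ is n − rank(A − λI), which equals the number of Jordan blocks for λ):
  λ = -2: algebraic multiplicity = 4, geometric multiplicity = 2

Determining the block sizes for each eigenvalue:
  λ = -2: with am = 4 and gm = 2, the partition is not yet determined (e.g. several partitions of 4 into 2 parts exist). Let N = A − (-2)·I. Computing rank(N^1) = 2, rank(N^2) = 0; the number of blocks of size ≥ j is rank(N^{j−1}) − rank(N^j), giving [2, 2]. So we have 2 block(s) of size 2 → block sizes [2, 2]

Assembling the blocks gives a Jordan form
J =
  [-2,  1,  0,  0]
  [ 0, -2,  0,  0]
  [ 0,  0, -2,  1]
  [ 0,  0,  0, -2]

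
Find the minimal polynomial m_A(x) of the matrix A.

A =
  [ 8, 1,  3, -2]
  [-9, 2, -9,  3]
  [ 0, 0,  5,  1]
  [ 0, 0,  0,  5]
x^2 - 10*x + 25

The characteristic polynomial is χ_A(x) = (x - 5)^4, so the eigenvalues are known. The minimal polynomial is
  m_A(x) = Π_λ (x − λ)^{k_λ}
where k_λ is the size of the *largest* Jordan block for λ (equivalently, the smallest k with (A − λI)^k v = 0 for every generalised eigenvector v of λ).

  λ = 5: largest Jordan block has size 2, contributing (x − 5)^2

So m_A(x) = (x - 5)^2 = x^2 - 10*x + 25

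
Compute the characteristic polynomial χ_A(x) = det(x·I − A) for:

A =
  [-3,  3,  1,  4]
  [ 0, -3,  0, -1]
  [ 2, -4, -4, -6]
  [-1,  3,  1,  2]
x^4 + 8*x^3 + 24*x^2 + 32*x + 16

Expanding det(x·I − A) (e.g. by cofactor expansion or by noting that A is similar to its Jordan form J, which has the same characteristic polynomial as A) gives
  χ_A(x) = x^4 + 8*x^3 + 24*x^2 + 32*x + 16
which factors as (x + 2)^4. The eigenvalues (with algebraic multiplicities) are λ = -2 with multiplicity 4.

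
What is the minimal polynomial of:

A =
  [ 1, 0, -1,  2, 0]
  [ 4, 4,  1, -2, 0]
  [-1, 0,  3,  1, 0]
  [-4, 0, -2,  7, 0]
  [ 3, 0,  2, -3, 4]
x^4 - 15*x^3 + 84*x^2 - 208*x + 192

The characteristic polynomial is χ_A(x) = (x - 4)^4*(x - 3), so the eigenvalues are known. The minimal polynomial is
  m_A(x) = Π_λ (x − λ)^{k_λ}
where k_λ is the size of the *largest* Jordan block for λ (equivalently, the smallest k with (A − λI)^k v = 0 for every generalised eigenvector v of λ).

  λ = 3: largest Jordan block has size 1, contributing (x − 3)
  λ = 4: largest Jordan block has size 3, contributing (x − 4)^3

So m_A(x) = (x - 4)^3*(x - 3) = x^4 - 15*x^3 + 84*x^2 - 208*x + 192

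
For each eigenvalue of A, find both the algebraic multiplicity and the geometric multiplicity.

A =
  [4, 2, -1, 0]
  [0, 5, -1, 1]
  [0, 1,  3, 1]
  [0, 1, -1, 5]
λ = 4: alg = 3, geom = 2; λ = 5: alg = 1, geom = 1

Step 1 — factor the characteristic polynomial to read off the algebraic multiplicities:
  χ_A(x) = (x - 5)*(x - 4)^3

Step 2 — compute geometric multiplicities via the rank-nullity identity g(λ) = n − rank(A − λI):
  rank(A − (4)·I) = 2, so dim ker(A − (4)·I) = n − 2 = 2
  rank(A − (5)·I) = 3, so dim ker(A − (5)·I) = n − 3 = 1

Summary:
  λ = 4: algebraic multiplicity = 3, geometric multiplicity = 2
  λ = 5: algebraic multiplicity = 1, geometric multiplicity = 1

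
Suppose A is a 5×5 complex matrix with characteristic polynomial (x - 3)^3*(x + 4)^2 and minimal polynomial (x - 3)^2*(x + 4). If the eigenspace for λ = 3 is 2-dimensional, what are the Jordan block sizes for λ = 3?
Block sizes for λ = 3: [2, 1]

Step 1 — from the characteristic polynomial, algebraic multiplicity of λ = 3 is 3. From dim ker(A − (3)·I) = 2, there are exactly 2 Jordan blocks for λ = 3.
Step 2 — from the minimal polynomial, the factor (x − 3)^2 tells us the largest block for λ = 3 has size 2.
Step 3 — with total size 3, 2 blocks, and largest block 2, the block sizes (in nonincreasing order) are [2, 1].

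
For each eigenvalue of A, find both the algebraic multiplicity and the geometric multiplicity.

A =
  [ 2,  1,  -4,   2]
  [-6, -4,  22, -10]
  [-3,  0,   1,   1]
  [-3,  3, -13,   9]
λ = 2: alg = 4, geom = 2

Step 1 — factor the characteristic polynomial to read off the algebraic multiplicities:
  χ_A(x) = (x - 2)^4

Step 2 — compute geometric multiplicities via the rank-nullity identity g(λ) = n − rank(A − λI):
  rank(A − (2)·I) = 2, so dim ker(A − (2)·I) = n − 2 = 2

Summary:
  λ = 2: algebraic multiplicity = 4, geometric multiplicity = 2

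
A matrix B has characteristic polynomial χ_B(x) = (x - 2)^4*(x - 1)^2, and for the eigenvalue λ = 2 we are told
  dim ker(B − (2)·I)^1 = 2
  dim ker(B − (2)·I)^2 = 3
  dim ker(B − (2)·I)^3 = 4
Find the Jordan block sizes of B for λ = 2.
Block sizes for λ = 2: [3, 1]

From the dimensions of kernels of powers, the number of Jordan blocks of size at least j is d_j − d_{j−1} where d_j = dim ker(N^j) (with d_0 = 0). Computing the differences gives [2, 1, 1].
The number of blocks of size exactly k is (#blocks of size ≥ k) − (#blocks of size ≥ k + 1), so the partition is: 1 block(s) of size 1, 1 block(s) of size 3.
In nonincreasing order the block sizes are [3, 1].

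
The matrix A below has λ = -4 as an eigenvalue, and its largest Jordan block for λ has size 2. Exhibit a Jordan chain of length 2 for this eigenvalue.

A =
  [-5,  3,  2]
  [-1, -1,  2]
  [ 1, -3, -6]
A Jordan chain for λ = -4 of length 2:
v_1 = (-1, -1, 1)ᵀ
v_2 = (1, 0, 0)ᵀ

Let N = A − (-4)·I. We want v_2 with N^2 v_2 = 0 but N^1 v_2 ≠ 0; then v_{j-1} := N · v_j for j = 2, …, 2.

Pick v_2 = (1, 0, 0)ᵀ.
Then v_1 = N · v_2 = (-1, -1, 1)ᵀ.

Sanity check: (A − (-4)·I) v_1 = (0, 0, 0)ᵀ = 0. ✓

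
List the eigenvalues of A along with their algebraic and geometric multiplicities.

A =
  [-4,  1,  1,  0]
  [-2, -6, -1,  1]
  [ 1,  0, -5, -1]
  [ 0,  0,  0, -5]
λ = -5: alg = 4, geom = 2

Step 1 — factor the characteristic polynomial to read off the algebraic multiplicities:
  χ_A(x) = (x + 5)^4

Step 2 — compute geometric multiplicities via the rank-nullity identity g(λ) = n − rank(A − λI):
  rank(A − (-5)·I) = 2, so dim ker(A − (-5)·I) = n − 2 = 2

Summary:
  λ = -5: algebraic multiplicity = 4, geometric multiplicity = 2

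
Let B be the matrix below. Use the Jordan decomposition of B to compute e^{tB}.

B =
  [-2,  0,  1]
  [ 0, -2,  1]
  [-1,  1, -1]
e^{tB} =
  [t*exp(-2*t) - exp(-t) + 2*exp(-2*t), -t*exp(-2*t) + exp(-t) - exp(-2*t), exp(-t) - exp(-2*t)]
  [t*exp(-2*t) - exp(-t) + exp(-2*t), -t*exp(-2*t) + exp(-t), exp(-t) - exp(-2*t)]
  [-exp(-t) + exp(-2*t), exp(-t) - exp(-2*t), exp(-t)]

Strategy: write B = P · J · P⁻¹ where J is a Jordan canonical form, so e^{tB} = P · e^{tJ} · P⁻¹, and e^{tJ} can be computed block-by-block.

B has Jordan form
J =
  [-2,  1,  0]
  [ 0, -2,  0]
  [ 0,  0, -1]
(up to reordering of blocks).

Per-block formulas:
  For a 1×1 block at λ = -1: exp(t · [-1]) = [e^(-1t)].
  For a 2×2 Jordan block J_2(-2): exp(t · J_2(-2)) = e^(-2t)·(I + t·N), where N is the 2×2 nilpotent shift.

After assembling e^{tJ} and conjugating by P, we get:

e^{tB} =
  [t*exp(-2*t) - exp(-t) + 2*exp(-2*t), -t*exp(-2*t) + exp(-t) - exp(-2*t), exp(-t) - exp(-2*t)]
  [t*exp(-2*t) - exp(-t) + exp(-2*t), -t*exp(-2*t) + exp(-t), exp(-t) - exp(-2*t)]
  [-exp(-t) + exp(-2*t), exp(-t) - exp(-2*t), exp(-t)]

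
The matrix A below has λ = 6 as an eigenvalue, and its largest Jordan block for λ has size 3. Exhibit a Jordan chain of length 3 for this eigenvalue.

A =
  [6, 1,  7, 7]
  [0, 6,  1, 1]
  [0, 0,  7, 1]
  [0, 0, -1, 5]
A Jordan chain for λ = 6 of length 3:
v_1 = (1, 0, 0, 0)ᵀ
v_2 = (7, 1, 1, -1)ᵀ
v_3 = (0, 0, 1, 0)ᵀ

Let N = A − (6)·I. We want v_3 with N^3 v_3 = 0 but N^2 v_3 ≠ 0; then v_{j-1} := N · v_j for j = 3, …, 2.

Pick v_3 = (0, 0, 1, 0)ᵀ.
Then v_2 = N · v_3 = (7, 1, 1, -1)ᵀ.
Then v_1 = N · v_2 = (1, 0, 0, 0)ᵀ.

Sanity check: (A − (6)·I) v_1 = (0, 0, 0, 0)ᵀ = 0. ✓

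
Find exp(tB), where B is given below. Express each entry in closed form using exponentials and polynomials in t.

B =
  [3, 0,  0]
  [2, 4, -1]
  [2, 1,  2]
e^{tB} =
  [exp(3*t), 0, 0]
  [2*t*exp(3*t), t*exp(3*t) + exp(3*t), -t*exp(3*t)]
  [2*t*exp(3*t), t*exp(3*t), -t*exp(3*t) + exp(3*t)]

Strategy: write B = P · J · P⁻¹ where J is a Jordan canonical form, so e^{tB} = P · e^{tJ} · P⁻¹, and e^{tJ} can be computed block-by-block.

B has Jordan form
J =
  [3, 1, 0]
  [0, 3, 0]
  [0, 0, 3]
(up to reordering of blocks).

Per-block formulas:
  For a 2×2 Jordan block J_2(3): exp(t · J_2(3)) = e^(3t)·(I + t·N), where N is the 2×2 nilpotent shift.
  For a 1×1 block at λ = 3: exp(t · [3]) = [e^(3t)].

After assembling e^{tJ} and conjugating by P, we get:

e^{tB} =
  [exp(3*t), 0, 0]
  [2*t*exp(3*t), t*exp(3*t) + exp(3*t), -t*exp(3*t)]
  [2*t*exp(3*t), t*exp(3*t), -t*exp(3*t) + exp(3*t)]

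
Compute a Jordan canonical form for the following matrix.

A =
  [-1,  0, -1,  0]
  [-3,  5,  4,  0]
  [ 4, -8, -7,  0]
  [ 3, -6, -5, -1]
J_3(-1) ⊕ J_1(-1)

The characteristic polynomial is
  det(x·I − A) = x^4 + 4*x^3 + 6*x^2 + 4*x + 1 = (x + 1)^4

Eigenvalues and multiplicities (the geometric multiplicity of λ is n − rank(A − λI), which equals the number of Jordan blocks for λ):
  λ = -1: algebraic multiplicity = 4, geometric multiplicity = 2

Determining the block sizes for each eigenvalue:
  λ = -1: with am = 4 and gm = 2, the partition is not yet determined (e.g. several partitions of 4 into 2 parts exist). Let N = A − (-1)·I. Computing rank(N^1) = 2, rank(N^2) = 1, rank(N^3) = 0; the number of blocks of size ≥ j is rank(N^{j−1}) − rank(N^j), giving [2, 1, 1]. So we have 1 block(s) of size 3, 1 block(s) of size 1 → block sizes [3, 1]

Assembling the blocks gives a Jordan form
J =
  [-1,  1,  0,  0]
  [ 0, -1,  1,  0]
  [ 0,  0, -1,  0]
  [ 0,  0,  0, -1]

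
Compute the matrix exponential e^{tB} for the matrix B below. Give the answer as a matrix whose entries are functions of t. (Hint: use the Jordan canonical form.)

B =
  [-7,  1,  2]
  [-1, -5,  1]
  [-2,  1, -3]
e^{tB} =
  [-t^2*exp(-5*t)/2 - 2*t*exp(-5*t) + exp(-5*t), t*exp(-5*t), t^2*exp(-5*t)/2 + 2*t*exp(-5*t)]
  [-t*exp(-5*t), exp(-5*t), t*exp(-5*t)]
  [-t^2*exp(-5*t)/2 - 2*t*exp(-5*t), t*exp(-5*t), t^2*exp(-5*t)/2 + 2*t*exp(-5*t) + exp(-5*t)]

Strategy: write B = P · J · P⁻¹ where J is a Jordan canonical form, so e^{tB} = P · e^{tJ} · P⁻¹, and e^{tJ} can be computed block-by-block.

B has Jordan form
J =
  [-5,  1,  0]
  [ 0, -5,  1]
  [ 0,  0, -5]
(up to reordering of blocks).

Per-block formulas:
  For a 3×3 Jordan block J_3(-5): exp(t · J_3(-5)) = e^(-5t)·(I + t·N + (t^2/2)·N^2), where N is the 3×3 nilpotent shift.

After assembling e^{tJ} and conjugating by P, we get:

e^{tB} =
  [-t^2*exp(-5*t)/2 - 2*t*exp(-5*t) + exp(-5*t), t*exp(-5*t), t^2*exp(-5*t)/2 + 2*t*exp(-5*t)]
  [-t*exp(-5*t), exp(-5*t), t*exp(-5*t)]
  [-t^2*exp(-5*t)/2 - 2*t*exp(-5*t), t*exp(-5*t), t^2*exp(-5*t)/2 + 2*t*exp(-5*t) + exp(-5*t)]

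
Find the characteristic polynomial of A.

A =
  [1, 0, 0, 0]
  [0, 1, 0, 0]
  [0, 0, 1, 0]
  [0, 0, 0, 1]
x^4 - 4*x^3 + 6*x^2 - 4*x + 1

Expanding det(x·I − A) (e.g. by cofactor expansion or by noting that A is similar to its Jordan form J, which has the same characteristic polynomial as A) gives
  χ_A(x) = x^4 - 4*x^3 + 6*x^2 - 4*x + 1
which factors as (x - 1)^4. The eigenvalues (with algebraic multiplicities) are λ = 1 with multiplicity 4.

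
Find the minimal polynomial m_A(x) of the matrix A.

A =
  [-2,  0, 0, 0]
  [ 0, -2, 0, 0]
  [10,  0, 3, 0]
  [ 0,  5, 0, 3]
x^2 - x - 6

The characteristic polynomial is χ_A(x) = (x - 3)^2*(x + 2)^2, so the eigenvalues are known. The minimal polynomial is
  m_A(x) = Π_λ (x − λ)^{k_λ}
where k_λ is the size of the *largest* Jordan block for λ (equivalently, the smallest k with (A − λI)^k v = 0 for every generalised eigenvector v of λ).

  λ = -2: largest Jordan block has size 1, contributing (x + 2)
  λ = 3: largest Jordan block has size 1, contributing (x − 3)

So m_A(x) = (x - 3)*(x + 2) = x^2 - x - 6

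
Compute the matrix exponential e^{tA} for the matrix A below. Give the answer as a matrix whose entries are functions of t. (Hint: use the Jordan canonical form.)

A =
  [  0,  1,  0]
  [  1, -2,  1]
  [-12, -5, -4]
e^{tA} =
  [5*t^2*exp(-2*t)/2 + 2*t*exp(-2*t) + exp(-2*t), t^2*exp(-2*t) + t*exp(-2*t), t^2*exp(-2*t)/2]
  [-5*t^2*exp(-2*t) + t*exp(-2*t), -2*t^2*exp(-2*t) + exp(-2*t), -t^2*exp(-2*t) + t*exp(-2*t)]
  [-5*t^2*exp(-2*t)/2 - 12*t*exp(-2*t), -t^2*exp(-2*t) - 5*t*exp(-2*t), -t^2*exp(-2*t)/2 - 2*t*exp(-2*t) + exp(-2*t)]

Strategy: write A = P · J · P⁻¹ where J is a Jordan canonical form, so e^{tA} = P · e^{tJ} · P⁻¹, and e^{tJ} can be computed block-by-block.

A has Jordan form
J =
  [-2,  1,  0]
  [ 0, -2,  1]
  [ 0,  0, -2]
(up to reordering of blocks).

Per-block formulas:
  For a 3×3 Jordan block J_3(-2): exp(t · J_3(-2)) = e^(-2t)·(I + t·N + (t^2/2)·N^2), where N is the 3×3 nilpotent shift.

After assembling e^{tJ} and conjugating by P, we get:

e^{tA} =
  [5*t^2*exp(-2*t)/2 + 2*t*exp(-2*t) + exp(-2*t), t^2*exp(-2*t) + t*exp(-2*t), t^2*exp(-2*t)/2]
  [-5*t^2*exp(-2*t) + t*exp(-2*t), -2*t^2*exp(-2*t) + exp(-2*t), -t^2*exp(-2*t) + t*exp(-2*t)]
  [-5*t^2*exp(-2*t)/2 - 12*t*exp(-2*t), -t^2*exp(-2*t) - 5*t*exp(-2*t), -t^2*exp(-2*t)/2 - 2*t*exp(-2*t) + exp(-2*t)]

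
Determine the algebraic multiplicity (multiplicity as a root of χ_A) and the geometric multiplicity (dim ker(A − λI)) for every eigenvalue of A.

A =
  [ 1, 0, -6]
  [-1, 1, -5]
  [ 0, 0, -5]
λ = -5: alg = 1, geom = 1; λ = 1: alg = 2, geom = 1

Step 1 — factor the characteristic polynomial to read off the algebraic multiplicities:
  χ_A(x) = (x - 1)^2*(x + 5)

Step 2 — compute geometric multiplicities via the rank-nullity identity g(λ) = n − rank(A − λI):
  rank(A − (-5)·I) = 2, so dim ker(A − (-5)·I) = n − 2 = 1
  rank(A − (1)·I) = 2, so dim ker(A − (1)·I) = n − 2 = 1

Summary:
  λ = -5: algebraic multiplicity = 1, geometric multiplicity = 1
  λ = 1: algebraic multiplicity = 2, geometric multiplicity = 1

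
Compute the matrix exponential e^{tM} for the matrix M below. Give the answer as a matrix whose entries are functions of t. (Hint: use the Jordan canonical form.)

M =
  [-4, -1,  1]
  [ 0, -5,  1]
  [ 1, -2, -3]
e^{tM} =
  [t^2*exp(-4*t)/2 + exp(-4*t), -t^2*exp(-4*t)/2 - t*exp(-4*t), t*exp(-4*t)]
  [t^2*exp(-4*t)/2, -t^2*exp(-4*t)/2 - t*exp(-4*t) + exp(-4*t), t*exp(-4*t)]
  [t^2*exp(-4*t)/2 + t*exp(-4*t), -t^2*exp(-4*t)/2 - 2*t*exp(-4*t), t*exp(-4*t) + exp(-4*t)]

Strategy: write M = P · J · P⁻¹ where J is a Jordan canonical form, so e^{tM} = P · e^{tJ} · P⁻¹, and e^{tJ} can be computed block-by-block.

M has Jordan form
J =
  [-4,  1,  0]
  [ 0, -4,  1]
  [ 0,  0, -4]
(up to reordering of blocks).

Per-block formulas:
  For a 3×3 Jordan block J_3(-4): exp(t · J_3(-4)) = e^(-4t)·(I + t·N + (t^2/2)·N^2), where N is the 3×3 nilpotent shift.

After assembling e^{tJ} and conjugating by P, we get:

e^{tM} =
  [t^2*exp(-4*t)/2 + exp(-4*t), -t^2*exp(-4*t)/2 - t*exp(-4*t), t*exp(-4*t)]
  [t^2*exp(-4*t)/2, -t^2*exp(-4*t)/2 - t*exp(-4*t) + exp(-4*t), t*exp(-4*t)]
  [t^2*exp(-4*t)/2 + t*exp(-4*t), -t^2*exp(-4*t)/2 - 2*t*exp(-4*t), t*exp(-4*t) + exp(-4*t)]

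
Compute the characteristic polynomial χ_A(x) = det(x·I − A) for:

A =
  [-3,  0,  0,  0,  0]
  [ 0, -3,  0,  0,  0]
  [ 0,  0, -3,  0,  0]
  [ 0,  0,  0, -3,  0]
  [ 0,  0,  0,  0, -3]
x^5 + 15*x^4 + 90*x^3 + 270*x^2 + 405*x + 243

Expanding det(x·I − A) (e.g. by cofactor expansion or by noting that A is similar to its Jordan form J, which has the same characteristic polynomial as A) gives
  χ_A(x) = x^5 + 15*x^4 + 90*x^3 + 270*x^2 + 405*x + 243
which factors as (x + 3)^5. The eigenvalues (with algebraic multiplicities) are λ = -3 with multiplicity 5.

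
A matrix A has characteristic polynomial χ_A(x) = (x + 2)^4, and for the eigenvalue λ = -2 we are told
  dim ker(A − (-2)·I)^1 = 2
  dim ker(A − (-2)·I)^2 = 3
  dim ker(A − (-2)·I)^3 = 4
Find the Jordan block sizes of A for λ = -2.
Block sizes for λ = -2: [3, 1]

From the dimensions of kernels of powers, the number of Jordan blocks of size at least j is d_j − d_{j−1} where d_j = dim ker(N^j) (with d_0 = 0). Computing the differences gives [2, 1, 1].
The number of blocks of size exactly k is (#blocks of size ≥ k) − (#blocks of size ≥ k + 1), so the partition is: 1 block(s) of size 1, 1 block(s) of size 3.
In nonincreasing order the block sizes are [3, 1].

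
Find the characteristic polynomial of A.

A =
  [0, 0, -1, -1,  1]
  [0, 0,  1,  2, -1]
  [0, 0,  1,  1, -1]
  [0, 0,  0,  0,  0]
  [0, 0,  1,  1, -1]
x^5

Expanding det(x·I − A) (e.g. by cofactor expansion or by noting that A is similar to its Jordan form J, which has the same characteristic polynomial as A) gives
  χ_A(x) = x^5
which factors as x^5. The eigenvalues (with algebraic multiplicities) are λ = 0 with multiplicity 5.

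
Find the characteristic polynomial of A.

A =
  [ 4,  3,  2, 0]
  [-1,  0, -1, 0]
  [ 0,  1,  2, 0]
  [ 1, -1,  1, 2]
x^4 - 8*x^3 + 24*x^2 - 32*x + 16

Expanding det(x·I − A) (e.g. by cofactor expansion or by noting that A is similar to its Jordan form J, which has the same characteristic polynomial as A) gives
  χ_A(x) = x^4 - 8*x^3 + 24*x^2 - 32*x + 16
which factors as (x - 2)^4. The eigenvalues (with algebraic multiplicities) are λ = 2 with multiplicity 4.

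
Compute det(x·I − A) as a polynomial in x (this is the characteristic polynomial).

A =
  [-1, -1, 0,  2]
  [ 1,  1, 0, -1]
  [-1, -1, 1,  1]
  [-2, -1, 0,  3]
x^4 - 4*x^3 + 6*x^2 - 4*x + 1

Expanding det(x·I − A) (e.g. by cofactor expansion or by noting that A is similar to its Jordan form J, which has the same characteristic polynomial as A) gives
  χ_A(x) = x^4 - 4*x^3 + 6*x^2 - 4*x + 1
which factors as (x - 1)^4. The eigenvalues (with algebraic multiplicities) are λ = 1 with multiplicity 4.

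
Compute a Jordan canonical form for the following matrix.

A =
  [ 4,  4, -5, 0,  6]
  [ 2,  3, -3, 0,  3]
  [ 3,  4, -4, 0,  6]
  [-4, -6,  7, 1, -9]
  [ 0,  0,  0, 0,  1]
J_3(1) ⊕ J_1(1) ⊕ J_1(1)

The characteristic polynomial is
  det(x·I − A) = x^5 - 5*x^4 + 10*x^3 - 10*x^2 + 5*x - 1 = (x - 1)^5

Eigenvalues and multiplicities (the geometric multiplicity of λ is n − rank(A − λI), which equals the number of Jordan blocks for λ):
  λ = 1: algebraic multiplicity = 5, geometric multiplicity = 3

Determining the block sizes for each eigenvalue:
  λ = 1: with am = 5 and gm = 3, the partition is not yet determined (e.g. several partitions of 5 into 3 parts exist). Let N = A − (1)·I. Computing rank(N^1) = 2, rank(N^2) = 1, rank(N^3) = 0; the number of blocks of size ≥ j is rank(N^{j−1}) − rank(N^j), giving [3, 1, 1]. So we have 1 block(s) of size 3, 2 block(s) of size 1 → block sizes [3, 1, 1]

Assembling the blocks gives a Jordan form
J =
  [1, 1, 0, 0, 0]
  [0, 1, 1, 0, 0]
  [0, 0, 1, 0, 0]
  [0, 0, 0, 1, 0]
  [0, 0, 0, 0, 1]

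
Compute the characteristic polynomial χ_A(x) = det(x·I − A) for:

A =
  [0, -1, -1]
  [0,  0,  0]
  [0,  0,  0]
x^3

Expanding det(x·I − A) (e.g. by cofactor expansion or by noting that A is similar to its Jordan form J, which has the same characteristic polynomial as A) gives
  χ_A(x) = x^3
which factors as x^3. The eigenvalues (with algebraic multiplicities) are λ = 0 with multiplicity 3.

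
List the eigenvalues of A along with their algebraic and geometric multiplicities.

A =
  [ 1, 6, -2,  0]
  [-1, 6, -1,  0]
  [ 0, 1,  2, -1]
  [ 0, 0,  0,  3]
λ = 3: alg = 4, geom = 2

Step 1 — factor the characteristic polynomial to read off the algebraic multiplicities:
  χ_A(x) = (x - 3)^4

Step 2 — compute geometric multiplicities via the rank-nullity identity g(λ) = n − rank(A − λI):
  rank(A − (3)·I) = 2, so dim ker(A − (3)·I) = n − 2 = 2

Summary:
  λ = 3: algebraic multiplicity = 4, geometric multiplicity = 2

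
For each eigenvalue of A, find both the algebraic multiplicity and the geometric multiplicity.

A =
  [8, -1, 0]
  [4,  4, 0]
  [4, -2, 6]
λ = 6: alg = 3, geom = 2

Step 1 — factor the characteristic polynomial to read off the algebraic multiplicities:
  χ_A(x) = (x - 6)^3

Step 2 — compute geometric multiplicities via the rank-nullity identity g(λ) = n − rank(A − λI):
  rank(A − (6)·I) = 1, so dim ker(A − (6)·I) = n − 1 = 2

Summary:
  λ = 6: algebraic multiplicity = 3, geometric multiplicity = 2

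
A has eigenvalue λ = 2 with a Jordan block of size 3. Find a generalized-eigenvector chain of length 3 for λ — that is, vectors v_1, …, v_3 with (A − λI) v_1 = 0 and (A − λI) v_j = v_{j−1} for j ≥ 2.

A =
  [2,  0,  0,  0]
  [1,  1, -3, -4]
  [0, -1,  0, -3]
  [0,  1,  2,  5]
A Jordan chain for λ = 2 of length 3:
v_1 = (0, -1, -1, 1)ᵀ
v_2 = (0, 1, 0, 0)ᵀ
v_3 = (1, 0, 0, 0)ᵀ

Let N = A − (2)·I. We want v_3 with N^3 v_3 = 0 but N^2 v_3 ≠ 0; then v_{j-1} := N · v_j for j = 3, …, 2.

Pick v_3 = (1, 0, 0, 0)ᵀ.
Then v_2 = N · v_3 = (0, 1, 0, 0)ᵀ.
Then v_1 = N · v_2 = (0, -1, -1, 1)ᵀ.

Sanity check: (A − (2)·I) v_1 = (0, 0, 0, 0)ᵀ = 0. ✓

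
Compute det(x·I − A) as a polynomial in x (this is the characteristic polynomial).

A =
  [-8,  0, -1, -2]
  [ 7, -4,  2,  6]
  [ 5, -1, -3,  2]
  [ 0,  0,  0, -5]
x^4 + 20*x^3 + 150*x^2 + 500*x + 625

Expanding det(x·I − A) (e.g. by cofactor expansion or by noting that A is similar to its Jordan form J, which has the same characteristic polynomial as A) gives
  χ_A(x) = x^4 + 20*x^3 + 150*x^2 + 500*x + 625
which factors as (x + 5)^4. The eigenvalues (with algebraic multiplicities) are λ = -5 with multiplicity 4.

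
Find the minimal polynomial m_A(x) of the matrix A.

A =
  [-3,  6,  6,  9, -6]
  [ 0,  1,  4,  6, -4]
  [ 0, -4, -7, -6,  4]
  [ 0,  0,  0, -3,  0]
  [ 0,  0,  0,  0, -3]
x^2 + 6*x + 9

The characteristic polynomial is χ_A(x) = (x + 3)^5, so the eigenvalues are known. The minimal polynomial is
  m_A(x) = Π_λ (x − λ)^{k_λ}
where k_λ is the size of the *largest* Jordan block for λ (equivalently, the smallest k with (A − λI)^k v = 0 for every generalised eigenvector v of λ).

  λ = -3: largest Jordan block has size 2, contributing (x + 3)^2

So m_A(x) = (x + 3)^2 = x^2 + 6*x + 9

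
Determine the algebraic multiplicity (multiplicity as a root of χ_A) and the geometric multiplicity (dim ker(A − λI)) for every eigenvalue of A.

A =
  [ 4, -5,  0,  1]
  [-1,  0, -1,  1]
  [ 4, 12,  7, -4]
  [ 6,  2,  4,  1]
λ = 3: alg = 4, geom = 2

Step 1 — factor the characteristic polynomial to read off the algebraic multiplicities:
  χ_A(x) = (x - 3)^4

Step 2 — compute geometric multiplicities via the rank-nullity identity g(λ) = n − rank(A − λI):
  rank(A − (3)·I) = 2, so dim ker(A − (3)·I) = n − 2 = 2

Summary:
  λ = 3: algebraic multiplicity = 4, geometric multiplicity = 2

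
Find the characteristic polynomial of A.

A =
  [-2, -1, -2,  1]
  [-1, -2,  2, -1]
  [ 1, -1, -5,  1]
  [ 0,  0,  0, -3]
x^4 + 12*x^3 + 54*x^2 + 108*x + 81

Expanding det(x·I − A) (e.g. by cofactor expansion or by noting that A is similar to its Jordan form J, which has the same characteristic polynomial as A) gives
  χ_A(x) = x^4 + 12*x^3 + 54*x^2 + 108*x + 81
which factors as (x + 3)^4. The eigenvalues (with algebraic multiplicities) are λ = -3 with multiplicity 4.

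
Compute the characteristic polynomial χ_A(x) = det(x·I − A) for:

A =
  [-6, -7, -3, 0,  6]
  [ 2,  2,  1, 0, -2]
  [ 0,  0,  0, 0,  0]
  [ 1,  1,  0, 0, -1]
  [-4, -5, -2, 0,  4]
x^5

Expanding det(x·I − A) (e.g. by cofactor expansion or by noting that A is similar to its Jordan form J, which has the same characteristic polynomial as A) gives
  χ_A(x) = x^5
which factors as x^5. The eigenvalues (with algebraic multiplicities) are λ = 0 with multiplicity 5.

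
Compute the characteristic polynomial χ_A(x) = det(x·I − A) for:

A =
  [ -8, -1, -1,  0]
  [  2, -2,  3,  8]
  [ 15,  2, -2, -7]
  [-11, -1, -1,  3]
x^4 + 9*x^3 + 12*x^2 - 80*x - 192

Expanding det(x·I − A) (e.g. by cofactor expansion or by noting that A is similar to its Jordan form J, which has the same characteristic polynomial as A) gives
  χ_A(x) = x^4 + 9*x^3 + 12*x^2 - 80*x - 192
which factors as (x - 3)*(x + 4)^3. The eigenvalues (with algebraic multiplicities) are λ = -4 with multiplicity 3, λ = 3 with multiplicity 1.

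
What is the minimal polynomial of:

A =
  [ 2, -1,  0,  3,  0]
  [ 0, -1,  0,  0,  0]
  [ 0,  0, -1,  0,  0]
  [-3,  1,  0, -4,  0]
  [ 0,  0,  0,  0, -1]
x^2 + 2*x + 1

The characteristic polynomial is χ_A(x) = (x + 1)^5, so the eigenvalues are known. The minimal polynomial is
  m_A(x) = Π_λ (x − λ)^{k_λ}
where k_λ is the size of the *largest* Jordan block for λ (equivalently, the smallest k with (A − λI)^k v = 0 for every generalised eigenvector v of λ).

  λ = -1: largest Jordan block has size 2, contributing (x + 1)^2

So m_A(x) = (x + 1)^2 = x^2 + 2*x + 1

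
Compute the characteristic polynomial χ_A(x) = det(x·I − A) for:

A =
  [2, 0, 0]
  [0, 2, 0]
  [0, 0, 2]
x^3 - 6*x^2 + 12*x - 8

Expanding det(x·I − A) (e.g. by cofactor expansion or by noting that A is similar to its Jordan form J, which has the same characteristic polynomial as A) gives
  χ_A(x) = x^3 - 6*x^2 + 12*x - 8
which factors as (x - 2)^3. The eigenvalues (with algebraic multiplicities) are λ = 2 with multiplicity 3.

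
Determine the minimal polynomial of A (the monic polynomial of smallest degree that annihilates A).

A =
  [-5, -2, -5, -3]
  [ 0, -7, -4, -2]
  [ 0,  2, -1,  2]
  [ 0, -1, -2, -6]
x^3 + 14*x^2 + 65*x + 100

The characteristic polynomial is χ_A(x) = (x + 4)*(x + 5)^3, so the eigenvalues are known. The minimal polynomial is
  m_A(x) = Π_λ (x − λ)^{k_λ}
where k_λ is the size of the *largest* Jordan block for λ (equivalently, the smallest k with (A − λI)^k v = 0 for every generalised eigenvector v of λ).

  λ = -5: largest Jordan block has size 2, contributing (x + 5)^2
  λ = -4: largest Jordan block has size 1, contributing (x + 4)

So m_A(x) = (x + 4)*(x + 5)^2 = x^3 + 14*x^2 + 65*x + 100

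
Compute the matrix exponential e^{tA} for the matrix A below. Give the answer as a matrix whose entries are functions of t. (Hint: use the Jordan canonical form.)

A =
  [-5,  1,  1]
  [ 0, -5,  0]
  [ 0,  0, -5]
e^{tA} =
  [exp(-5*t), t*exp(-5*t), t*exp(-5*t)]
  [0, exp(-5*t), 0]
  [0, 0, exp(-5*t)]

Strategy: write A = P · J · P⁻¹ where J is a Jordan canonical form, so e^{tA} = P · e^{tJ} · P⁻¹, and e^{tJ} can be computed block-by-block.

A has Jordan form
J =
  [-5,  1,  0]
  [ 0, -5,  0]
  [ 0,  0, -5]
(up to reordering of blocks).

Per-block formulas:
  For a 1×1 block at λ = -5: exp(t · [-5]) = [e^(-5t)].
  For a 2×2 Jordan block J_2(-5): exp(t · J_2(-5)) = e^(-5t)·(I + t·N), where N is the 2×2 nilpotent shift.

After assembling e^{tJ} and conjugating by P, we get:

e^{tA} =
  [exp(-5*t), t*exp(-5*t), t*exp(-5*t)]
  [0, exp(-5*t), 0]
  [0, 0, exp(-5*t)]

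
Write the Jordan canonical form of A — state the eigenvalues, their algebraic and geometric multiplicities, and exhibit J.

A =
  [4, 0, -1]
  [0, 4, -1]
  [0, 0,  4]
J_2(4) ⊕ J_1(4)

The characteristic polynomial is
  det(x·I − A) = x^3 - 12*x^2 + 48*x - 64 = (x - 4)^3

Eigenvalues and multiplicities (the geometric multiplicity of λ is n − rank(A − λI), which equals the number of Jordan blocks for λ):
  λ = 4: algebraic multiplicity = 3, geometric multiplicity = 2

Determining the block sizes for each eigenvalue:
  λ = 4: 2 blocks summing to 3 forces exactly one block of size 2 and the rest size 1 → block sizes [2, 1]

Assembling the blocks gives a Jordan form
J =
  [4, 1, 0]
  [0, 4, 0]
  [0, 0, 4]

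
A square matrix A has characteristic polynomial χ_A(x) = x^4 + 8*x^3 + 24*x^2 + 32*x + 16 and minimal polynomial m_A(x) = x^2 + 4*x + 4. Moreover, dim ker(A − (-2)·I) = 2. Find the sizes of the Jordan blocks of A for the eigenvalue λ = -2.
Block sizes for λ = -2: [2, 2]

Step 1 — from the characteristic polynomial, algebraic multiplicity of λ = -2 is 4. From dim ker(A − (-2)·I) = 2, there are exactly 2 Jordan blocks for λ = -2.
Step 2 — from the minimal polynomial, the factor (x + 2)^2 tells us the largest block for λ = -2 has size 2.
Step 3 — with total size 4, 2 blocks, and largest block 2, the block sizes (in nonincreasing order) are [2, 2].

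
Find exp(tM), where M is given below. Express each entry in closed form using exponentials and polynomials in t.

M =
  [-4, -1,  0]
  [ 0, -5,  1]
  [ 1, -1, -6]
e^{tM} =
  [t^2*exp(-5*t)/2 + t*exp(-5*t) + exp(-5*t), -t^2*exp(-5*t)/2 - t*exp(-5*t), -t^2*exp(-5*t)/2]
  [t^2*exp(-5*t)/2, -t^2*exp(-5*t)/2 + exp(-5*t), -t^2*exp(-5*t)/2 + t*exp(-5*t)]
  [t*exp(-5*t), -t*exp(-5*t), -t*exp(-5*t) + exp(-5*t)]

Strategy: write M = P · J · P⁻¹ where J is a Jordan canonical form, so e^{tM} = P · e^{tJ} · P⁻¹, and e^{tJ} can be computed block-by-block.

M has Jordan form
J =
  [-5,  1,  0]
  [ 0, -5,  1]
  [ 0,  0, -5]
(up to reordering of blocks).

Per-block formulas:
  For a 3×3 Jordan block J_3(-5): exp(t · J_3(-5)) = e^(-5t)·(I + t·N + (t^2/2)·N^2), where N is the 3×3 nilpotent shift.

After assembling e^{tJ} and conjugating by P, we get:

e^{tM} =
  [t^2*exp(-5*t)/2 + t*exp(-5*t) + exp(-5*t), -t^2*exp(-5*t)/2 - t*exp(-5*t), -t^2*exp(-5*t)/2]
  [t^2*exp(-5*t)/2, -t^2*exp(-5*t)/2 + exp(-5*t), -t^2*exp(-5*t)/2 + t*exp(-5*t)]
  [t*exp(-5*t), -t*exp(-5*t), -t*exp(-5*t) + exp(-5*t)]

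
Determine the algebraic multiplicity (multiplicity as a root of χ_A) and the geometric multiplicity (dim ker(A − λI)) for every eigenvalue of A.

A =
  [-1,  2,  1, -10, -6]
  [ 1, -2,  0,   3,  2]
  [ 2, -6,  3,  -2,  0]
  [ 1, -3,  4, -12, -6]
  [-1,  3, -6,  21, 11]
λ = -1: alg = 3, geom = 1; λ = 1: alg = 2, geom = 2

Step 1 — factor the characteristic polynomial to read off the algebraic multiplicities:
  χ_A(x) = (x - 1)^2*(x + 1)^3

Step 2 — compute geometric multiplicities via the rank-nullity identity g(λ) = n − rank(A − λI):
  rank(A − (-1)·I) = 4, so dim ker(A − (-1)·I) = n − 4 = 1
  rank(A − (1)·I) = 3, so dim ker(A − (1)·I) = n − 3 = 2

Summary:
  λ = -1: algebraic multiplicity = 3, geometric multiplicity = 1
  λ = 1: algebraic multiplicity = 2, geometric multiplicity = 2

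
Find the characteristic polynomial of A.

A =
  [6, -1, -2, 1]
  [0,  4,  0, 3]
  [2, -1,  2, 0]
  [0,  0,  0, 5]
x^4 - 17*x^3 + 108*x^2 - 304*x + 320

Expanding det(x·I − A) (e.g. by cofactor expansion or by noting that A is similar to its Jordan form J, which has the same characteristic polynomial as A) gives
  χ_A(x) = x^4 - 17*x^3 + 108*x^2 - 304*x + 320
which factors as (x - 5)*(x - 4)^3. The eigenvalues (with algebraic multiplicities) are λ = 4 with multiplicity 3, λ = 5 with multiplicity 1.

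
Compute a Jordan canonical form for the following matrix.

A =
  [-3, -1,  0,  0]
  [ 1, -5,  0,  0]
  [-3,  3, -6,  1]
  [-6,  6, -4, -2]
J_2(-4) ⊕ J_2(-4)

The characteristic polynomial is
  det(x·I − A) = x^4 + 16*x^3 + 96*x^2 + 256*x + 256 = (x + 4)^4

Eigenvalues and multiplicities (the geometric multiplicity of λ is n − rank(A − λI), which equals the number of Jordan blocks for λ):
  λ = -4: algebraic multiplicity = 4, geometric multiplicity = 2

Determining the block sizes for each eigenvalue:
  λ = -4: with am = 4 and gm = 2, the partition is not yet determined (e.g. several partitions of 4 into 2 parts exist). Let N = A − (-4)·I. Computing rank(N^1) = 2, rank(N^2) = 0; the number of blocks of size ≥ j is rank(N^{j−1}) − rank(N^j), giving [2, 2]. So we have 2 block(s) of size 2 → block sizes [2, 2]

Assembling the blocks gives a Jordan form
J =
  [-4,  1,  0,  0]
  [ 0, -4,  0,  0]
  [ 0,  0, -4,  1]
  [ 0,  0,  0, -4]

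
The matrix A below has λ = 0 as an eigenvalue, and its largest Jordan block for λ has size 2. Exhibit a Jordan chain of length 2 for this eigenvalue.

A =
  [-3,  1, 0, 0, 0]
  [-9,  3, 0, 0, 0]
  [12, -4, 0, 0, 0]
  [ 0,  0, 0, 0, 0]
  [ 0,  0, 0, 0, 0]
A Jordan chain for λ = 0 of length 2:
v_1 = (-3, -9, 12, 0, 0)ᵀ
v_2 = (1, 0, 0, 0, 0)ᵀ

Let N = A − (0)·I. We want v_2 with N^2 v_2 = 0 but N^1 v_2 ≠ 0; then v_{j-1} := N · v_j for j = 2, …, 2.

Pick v_2 = (1, 0, 0, 0, 0)ᵀ.
Then v_1 = N · v_2 = (-3, -9, 12, 0, 0)ᵀ.

Sanity check: (A − (0)·I) v_1 = (0, 0, 0, 0, 0)ᵀ = 0. ✓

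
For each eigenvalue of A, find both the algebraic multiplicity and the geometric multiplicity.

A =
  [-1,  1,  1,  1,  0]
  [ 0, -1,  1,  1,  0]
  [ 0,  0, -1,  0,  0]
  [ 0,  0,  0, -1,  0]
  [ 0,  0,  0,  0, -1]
λ = -1: alg = 5, geom = 3

Step 1 — factor the characteristic polynomial to read off the algebraic multiplicities:
  χ_A(x) = (x + 1)^5

Step 2 — compute geometric multiplicities via the rank-nullity identity g(λ) = n − rank(A − λI):
  rank(A − (-1)·I) = 2, so dim ker(A − (-1)·I) = n − 2 = 3

Summary:
  λ = -1: algebraic multiplicity = 5, geometric multiplicity = 3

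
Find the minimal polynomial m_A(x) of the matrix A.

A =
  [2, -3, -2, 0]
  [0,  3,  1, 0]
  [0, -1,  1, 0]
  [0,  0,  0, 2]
x^3 - 6*x^2 + 12*x - 8

The characteristic polynomial is χ_A(x) = (x - 2)^4, so the eigenvalues are known. The minimal polynomial is
  m_A(x) = Π_λ (x − λ)^{k_λ}
where k_λ is the size of the *largest* Jordan block for λ (equivalently, the smallest k with (A − λI)^k v = 0 for every generalised eigenvector v of λ).

  λ = 2: largest Jordan block has size 3, contributing (x − 2)^3

So m_A(x) = (x - 2)^3 = x^3 - 6*x^2 + 12*x - 8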